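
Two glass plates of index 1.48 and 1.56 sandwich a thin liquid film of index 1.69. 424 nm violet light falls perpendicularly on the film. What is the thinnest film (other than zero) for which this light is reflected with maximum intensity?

62.7 nm

Ray reflecting at the top interface goes from n = 1.48 toward n = 1.69: a half-wave phase shift.
At the lower boundary (n = 1.69 to n = 1.56) the reflected ray undergoes no phase shift.
Net: one phase inversion between the two reflected rays.
With one net inversion, constructive interference in reflection requires 2 n t = (m + ½) λ.
Minimum at m = 0: t = λ / (4 n) = 424 / (4 × 1.69) = 62.7 nm.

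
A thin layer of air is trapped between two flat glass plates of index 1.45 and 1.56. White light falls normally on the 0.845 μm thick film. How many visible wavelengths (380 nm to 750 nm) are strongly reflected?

2

At the upper boundary (n = 1.45 to n = 1.0) the reflected ray undergoes no phase shift.
At the lower boundary (n = 1.0 to n = 1.56) the reflected ray undergoes a half-wave phase shift.
Exactly one π shift → a net half-wave offset.
So the condition for constructive reflection is 2 n t = (m + ½) λ.
λ = 2 n t / (m + ½) = 1690 / (m + ½) nm.
m=1: 1127 nm (IR); m=2: 676 nm (visible); m=3: 483 nm (visible); m=4: 376 nm (UV).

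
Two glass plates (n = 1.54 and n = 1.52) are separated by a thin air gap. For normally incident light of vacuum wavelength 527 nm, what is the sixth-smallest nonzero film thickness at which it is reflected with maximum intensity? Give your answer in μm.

Top surface (1.54 → 1.0): reflection off a lower-index medium gives no phase shift.
Bottom surface (1.0 → 1.52): reflection off a higher-index medium gives a half-wave phase shift.
Exactly one π shift → a net half-wave offset.
With one net inversion, constructive interference in reflection requires 2 n t = (m + ½) λ.
The sixth-smallest nonzero thickness corresponds to m = 5: t = (m + ½) λ / (2 n) = 5.50 × 527 / (2 × 1.0) = 1449 nm.

1.45 μm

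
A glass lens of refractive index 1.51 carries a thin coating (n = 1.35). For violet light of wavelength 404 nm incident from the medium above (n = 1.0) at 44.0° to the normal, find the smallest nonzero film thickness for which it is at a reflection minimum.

87.3 nm

Ray reflecting at the top interface goes from n = 1.0 toward n = 1.35: a half-wave phase shift.
Ray reflecting at the bottom interface goes from n = 1.35 toward n = 1.51: a half-wave phase shift.
Net: no relative phase inversion (both shifts match).
For dark reflection here: 2 n t cos θ_r = (m + ½) λ.
Snell's law: 1.0 sin 44.0° = 1.35 sin θ_r → sin θ_r = 0.515, cos θ_r = 0.857.
Minimum at m = 0: t = λ / (4 n cos θ_r) = 404 / (4 × 1.35 × 0.857) = 87.3 nm.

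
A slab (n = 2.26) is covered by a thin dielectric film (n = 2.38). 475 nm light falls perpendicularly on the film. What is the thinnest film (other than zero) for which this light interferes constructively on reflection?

49.9 nm

Ray reflecting at the top interface goes from n = 1.0 toward n = 2.38: a half-wave phase shift.
At the lower boundary (n = 2.38 to n = 2.26) the reflected ray undergoes no phase shift.
The two reflections differ by half a wavelength.
With one net inversion, constructive interference in reflection requires 2 n t = (m + ½) λ.
Minimum at m = 0: t = λ / (4 n) = 475 / (4 × 2.38) = 49.9 nm.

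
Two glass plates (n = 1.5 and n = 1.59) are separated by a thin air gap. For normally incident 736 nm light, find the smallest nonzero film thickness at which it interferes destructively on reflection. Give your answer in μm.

Ray reflecting at the top interface goes from n = 1.5 toward n = 1.0: no phase shift.
Bottom surface (1.0 → 1.59): reflection off a higher-index medium gives a half-wave phase shift.
The two reflections differ by half a wavelength.
With one net inversion, destructive interference in reflection requires 2 n t = m λ.
Minimum nonzero at m = 1: t = λ / (2 n) = 736 / (2 × 1.0) = 368 nm.

0.368 μm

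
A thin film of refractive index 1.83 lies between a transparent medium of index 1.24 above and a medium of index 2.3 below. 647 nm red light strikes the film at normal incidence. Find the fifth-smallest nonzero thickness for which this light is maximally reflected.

Ray reflecting at the top interface goes from n = 1.24 toward n = 1.83: a half-wave phase shift.
Ray reflecting at the bottom interface goes from n = 1.83 toward n = 2.3: a half-wave phase shift.
Net: no relative phase inversion (both shifts match).
For maximum reflection here: 2 n t = m λ.
The fifth-smallest nonzero thickness corresponds to m = 5: t = m λ / (2 n) = 5.00 × 647 / (2 × 1.83) = 884 nm.

884 nm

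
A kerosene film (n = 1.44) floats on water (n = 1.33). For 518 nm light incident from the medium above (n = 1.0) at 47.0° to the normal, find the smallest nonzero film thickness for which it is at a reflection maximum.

104 nm

At the upper boundary (n = 1.0 to n = 1.44) the reflected ray undergoes a half-wave phase shift.
At the lower boundary (n = 1.44 to n = 1.33) the reflected ray undergoes no phase shift.
Exactly one π shift → a net half-wave offset.
So the condition for constructive reflection is 2 n t cos θ_r = (m + ½) λ.
Snell's law: 1.0 sin 47.0° = 1.44 sin θ_r → sin θ_r = 0.508, cos θ_r = 0.861.
Minimum at m = 0: t = λ / (4 n cos θ_r) = 518 / (4 × 1.44 × 0.861) = 104 nm.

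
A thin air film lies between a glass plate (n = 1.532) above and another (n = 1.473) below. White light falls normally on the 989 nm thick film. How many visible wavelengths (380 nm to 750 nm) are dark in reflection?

3

At the upper boundary (n = 1.532 to n = 1.0) the reflected ray undergoes no phase shift.
Ray reflecting at the bottom interface goes from n = 1.0 toward n = 1.473: a half-wave phase shift.
Net: one phase inversion between the two reflected rays.
For dark reflection here: 2 n t = m λ.
λ = 2 n t / m = 1978 / m nm.
m=2: 989 nm (IR); m=3: 659 nm (visible); m=4: 495 nm (visible); m=5: 396 nm (visible); m=6: 330 nm (UV).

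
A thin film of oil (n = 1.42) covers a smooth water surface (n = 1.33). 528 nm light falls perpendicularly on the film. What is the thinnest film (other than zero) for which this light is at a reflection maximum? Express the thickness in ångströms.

Top surface (1.0 → 1.42): reflection off a higher-index medium gives a half-wave phase shift.
Ray reflecting at the bottom interface goes from n = 1.42 toward n = 1.33: no phase shift.
Exactly one π shift → a net half-wave offset.
For strong reflection here: 2 n t = (m + ½) λ.
Minimum at m = 0: t = λ / (4 n) = 528 / (4 × 1.42) = 93.0 nm.

930 Å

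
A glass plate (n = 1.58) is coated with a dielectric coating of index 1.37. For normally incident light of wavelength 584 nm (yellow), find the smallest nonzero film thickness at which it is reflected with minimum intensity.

107 nm

Top surface (1.0 → 1.37): reflection off a higher-index medium gives a half-wave phase shift.
Bottom surface (1.37 → 1.58): reflection off a higher-index medium gives a half-wave phase shift.
Zero or two π shifts → no net half-wave offset.
With no net inversion, destructive interference in reflection requires 2 n t = (m + ½) λ.
Minimum at m = 0: t = λ / (4 n) = 584 / (4 × 1.37) = 107 nm.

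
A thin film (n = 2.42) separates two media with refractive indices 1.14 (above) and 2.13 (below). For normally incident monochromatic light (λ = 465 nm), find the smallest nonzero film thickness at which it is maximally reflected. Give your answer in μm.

Ray reflecting at the top interface goes from n = 1.14 toward n = 2.42: a half-wave phase shift.
Bottom surface (2.42 → 2.13): reflection off a lower-index medium gives no phase shift.
Exactly one π shift → a net half-wave offset.
So the condition for constructive reflection is 2 n t = (m + ½) λ.
Minimum at m = 0: t = λ / (4 n) = 465 / (4 × 2.42) = 48.0 nm.

0.0480 μm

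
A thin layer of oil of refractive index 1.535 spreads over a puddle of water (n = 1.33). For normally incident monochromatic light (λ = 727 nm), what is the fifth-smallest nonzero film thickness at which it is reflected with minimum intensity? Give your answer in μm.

1.18 μm

Top surface (1.0 → 1.535): reflection off a higher-index medium gives a half-wave phase shift.
Ray reflecting at the bottom interface goes from n = 1.535 toward n = 1.33: no phase shift.
Net: one phase inversion between the two reflected rays.
So the condition for destructive reflection is 2 n t = m λ.
The fifth-smallest nonzero thickness corresponds to m = 5: t = m λ / (2 n) = 5.00 × 727 / (2 × 1.535) = 1184 nm.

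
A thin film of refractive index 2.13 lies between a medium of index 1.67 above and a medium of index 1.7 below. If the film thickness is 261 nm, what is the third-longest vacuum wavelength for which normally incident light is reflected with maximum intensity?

Top surface (1.67 → 2.13): reflection off a higher-index medium gives a half-wave phase shift.
Ray reflecting at the bottom interface goes from n = 2.13 toward n = 1.7: no phase shift.
Net: one phase inversion between the two reflected rays.
For bright reflection here: 2 n t = (m + ½) λ.
λ = 2 n t / (m + ½). The third-longest wavelength is m = 2: λ = 2 × 2.13 × 261 / 2.50 = 445 nm.

445 nm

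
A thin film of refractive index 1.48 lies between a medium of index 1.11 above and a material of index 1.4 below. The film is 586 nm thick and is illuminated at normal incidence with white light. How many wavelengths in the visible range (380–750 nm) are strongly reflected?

3

At the upper boundary (n = 1.11 to n = 1.48) the reflected ray undergoes a half-wave phase shift.
At the lower boundary (n = 1.48 to n = 1.4) the reflected ray undergoes no phase shift.
Net: one phase inversion between the two reflected rays.
So the condition for constructive reflection is 2 n t = (m + ½) λ.
λ = 2 n t / (m + ½) = 1735 / (m + ½) nm.
m=1: 1156 nm (IR); m=2: 694 nm (visible); m=3: 496 nm (visible); m=4: 385 nm (visible); m=5: 315 nm (UV).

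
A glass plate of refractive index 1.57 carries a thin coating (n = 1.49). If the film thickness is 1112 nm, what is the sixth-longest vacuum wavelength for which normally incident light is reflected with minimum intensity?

603 nm

At the upper boundary (n = 1.0 to n = 1.49) the reflected ray undergoes a half-wave phase shift.
Bottom surface (1.49 → 1.57): reflection off a higher-index medium gives a half-wave phase shift.
The two reflections carry the same phase change, so no net offset.
With no net inversion, destructive interference in reflection requires 2 n t = (m + ½) λ.
λ = 2 n t / (m + ½). The sixth-longest wavelength is m = 5: λ = 2 × 1.49 × 1112 / 5.50 = 603 nm.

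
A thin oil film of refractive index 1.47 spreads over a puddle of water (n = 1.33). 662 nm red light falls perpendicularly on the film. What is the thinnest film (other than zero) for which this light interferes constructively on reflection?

113 nm

At the upper boundary (n = 1.0 to n = 1.47) the reflected ray undergoes a half-wave phase shift.
Bottom surface (1.47 → 1.33): reflection off a lower-index medium gives no phase shift.
The two reflections differ by half a wavelength.
With one net inversion, constructive interference in reflection requires 2 n t = (m + ½) λ.
Minimum at m = 0: t = λ / (4 n) = 662 / (4 × 1.47) = 113 nm.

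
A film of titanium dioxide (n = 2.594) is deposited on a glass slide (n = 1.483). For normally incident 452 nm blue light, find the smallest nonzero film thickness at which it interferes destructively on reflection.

Top surface (1.0 → 2.594): reflection off a higher-index medium gives a half-wave phase shift.
Bottom surface (2.594 → 1.483): reflection off a lower-index medium gives no phase shift.
Exactly one π shift → a net half-wave offset.
For dark reflection here: 2 n t = m λ.
Minimum nonzero at m = 1: t = λ / (2 n) = 452 / (2 × 2.594) = 87.1 nm.

87.1 nm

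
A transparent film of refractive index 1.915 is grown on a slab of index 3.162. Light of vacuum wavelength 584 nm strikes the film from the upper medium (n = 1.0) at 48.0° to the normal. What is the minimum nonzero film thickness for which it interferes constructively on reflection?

165 nm

Top surface (1.0 → 1.915): reflection off a higher-index medium gives a half-wave phase shift.
Bottom surface (1.915 → 3.162): reflection off a higher-index medium gives a half-wave phase shift.
Net: no relative phase inversion (both shifts match).
So the condition for constructive reflection is 2 n t cos θ_r = m λ.
Snell's law: 1.0 sin 48.0° = 1.915 sin θ_r → sin θ_r = 0.388, cos θ_r = 0.922.
Minimum nonzero at m = 1: t = λ / (2 n cos θ_r) = 584 / (2 × 1.915 × 0.922) = 165 nm.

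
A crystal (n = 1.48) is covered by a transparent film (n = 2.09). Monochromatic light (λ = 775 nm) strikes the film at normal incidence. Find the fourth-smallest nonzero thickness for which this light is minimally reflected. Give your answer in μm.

0.742 μm

Ray reflecting at the top interface goes from n = 1.0 toward n = 2.09: a half-wave phase shift.
Bottom surface (2.09 → 1.48): reflection off a lower-index medium gives no phase shift.
Net: one phase inversion between the two reflected rays.
With one net inversion, destructive interference in reflection requires 2 n t = m λ.
The fourth-smallest nonzero thickness corresponds to m = 4: t = m λ / (2 n) = 4.00 × 775 / (2 × 2.09) = 742 nm.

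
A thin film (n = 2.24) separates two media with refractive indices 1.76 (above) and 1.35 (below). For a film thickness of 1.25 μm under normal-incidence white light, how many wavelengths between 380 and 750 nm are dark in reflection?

At the upper boundary (n = 1.76 to n = 2.24) the reflected ray undergoes a half-wave phase shift.
Ray reflecting at the bottom interface goes from n = 2.24 toward n = 1.35: no phase shift.
The two reflections differ by half a wavelength.
For minimum reflection here: 2 n t = m λ.
λ = 2 n t / m = 5600 / m nm.
m=7: 800 nm (IR); m=8: 700 nm (visible); m=9: 622 nm (visible); m=10: 560 nm (visible); m=11: 509 nm (visible); m=12: 467 nm (visible); m=13: 431 nm (visible); m=14: 400 nm (visible); m=15: 373 nm (UV).

7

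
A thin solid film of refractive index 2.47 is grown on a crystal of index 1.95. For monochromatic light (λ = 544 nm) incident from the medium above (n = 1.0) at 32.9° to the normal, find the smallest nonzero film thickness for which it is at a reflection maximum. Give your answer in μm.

0.0564 μm

Ray reflecting at the top interface goes from n = 1.0 toward n = 2.47: a half-wave phase shift.
At the lower boundary (n = 2.47 to n = 1.95) the reflected ray undergoes no phase shift.
Net: one phase inversion between the two reflected rays.
So the condition for constructive reflection is 2 n t cos θ_r = (m + ½) λ.
Snell's law: 1.0 sin 32.9° = 2.47 sin θ_r → sin θ_r = 0.220, cos θ_r = 0.976.
Minimum at m = 0: t = λ / (4 n cos θ_r) = 544 / (4 × 2.47 × 0.976) = 56.4 nm.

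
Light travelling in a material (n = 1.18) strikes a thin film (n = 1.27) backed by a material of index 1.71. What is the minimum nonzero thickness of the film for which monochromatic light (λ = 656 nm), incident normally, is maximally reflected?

258 nm

At the upper boundary (n = 1.18 to n = 1.27) the reflected ray undergoes a half-wave phase shift.
Bottom surface (1.27 → 1.71): reflection off a higher-index medium gives a half-wave phase shift.
The two reflections carry the same phase change, so no net offset.
So the condition for constructive reflection is 2 n t = m λ.
Minimum nonzero at m = 1: t = λ / (2 n) = 656 / (2 × 1.27) = 258 nm.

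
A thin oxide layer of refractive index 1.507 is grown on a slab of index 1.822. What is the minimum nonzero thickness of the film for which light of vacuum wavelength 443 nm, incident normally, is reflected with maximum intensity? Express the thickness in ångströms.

1470 Å

Ray reflecting at the top interface goes from n = 1.0 toward n = 1.507: a half-wave phase shift.
At the lower boundary (n = 1.507 to n = 1.822) the reflected ray undergoes a half-wave phase shift.
The two reflections carry the same phase change, so no net offset.
So the condition for constructive reflection is 2 n t = m λ.
Minimum nonzero at m = 1: t = λ / (2 n) = 443 / (2 × 1.507) = 147 nm.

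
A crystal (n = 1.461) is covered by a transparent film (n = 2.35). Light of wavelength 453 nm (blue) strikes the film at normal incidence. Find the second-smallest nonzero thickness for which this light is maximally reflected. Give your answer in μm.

At the upper boundary (n = 1.0 to n = 2.35) the reflected ray undergoes a half-wave phase shift.
Bottom surface (2.35 → 1.461): reflection off a lower-index medium gives no phase shift.
Net: one phase inversion between the two reflected rays.
With one net inversion, constructive interference in reflection requires 2 n t = (m + ½) λ.
The second-smallest nonzero thickness corresponds to m = 1: t = (m + ½) λ / (2 n) = 1.50 × 453 / (2 × 2.35) = 145 nm.

0.145 μm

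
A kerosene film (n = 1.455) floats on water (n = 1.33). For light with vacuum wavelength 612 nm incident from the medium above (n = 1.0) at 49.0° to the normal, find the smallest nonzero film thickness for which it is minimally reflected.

246 nm

At the upper boundary (n = 1.0 to n = 1.455) the reflected ray undergoes a half-wave phase shift.
Ray reflecting at the bottom interface goes from n = 1.455 toward n = 1.33: no phase shift.
The two reflections differ by half a wavelength.
With one net inversion, destructive interference in reflection requires 2 n t cos θ_r = m λ.
Snell's law: 1.0 sin 49.0° = 1.455 sin θ_r → sin θ_r = 0.519, cos θ_r = 0.855.
Minimum nonzero at m = 1: t = λ / (2 n cos θ_r) = 612 / (2 × 1.455 × 0.855) = 246 nm.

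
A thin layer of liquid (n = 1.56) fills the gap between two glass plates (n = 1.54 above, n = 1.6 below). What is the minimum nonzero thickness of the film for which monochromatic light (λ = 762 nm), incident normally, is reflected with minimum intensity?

Top surface (1.54 → 1.56): reflection off a higher-index medium gives a half-wave phase shift.
At the lower boundary (n = 1.56 to n = 1.6) the reflected ray undergoes a half-wave phase shift.
The two reflections carry the same phase change, so no net offset.
With no net inversion, destructive interference in reflection requires 2 n t = (m + ½) λ.
Minimum at m = 0: t = λ / (4 n) = 762 / (4 × 1.56) = 122 nm.

122 nm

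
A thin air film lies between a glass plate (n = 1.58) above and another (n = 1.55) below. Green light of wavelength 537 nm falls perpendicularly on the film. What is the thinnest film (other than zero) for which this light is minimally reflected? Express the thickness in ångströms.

2685 Å

At the upper boundary (n = 1.58 to n = 1.0) the reflected ray undergoes no phase shift.
Ray reflecting at the bottom interface goes from n = 1.0 toward n = 1.55: a half-wave phase shift.
Exactly one π shift → a net half-wave offset.
For weak reflection here: 2 n t = m λ.
Minimum nonzero at m = 1: t = λ / (2 n) = 537 / (2 × 1.0) = 269 nm.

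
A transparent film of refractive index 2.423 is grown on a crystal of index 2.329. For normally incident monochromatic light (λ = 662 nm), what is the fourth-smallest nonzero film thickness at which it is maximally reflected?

478 nm

Top surface (1.0 → 2.423): reflection off a higher-index medium gives a half-wave phase shift.
Bottom surface (2.423 → 2.329): reflection off a lower-index medium gives no phase shift.
Exactly one π shift → a net half-wave offset.
For strong reflection here: 2 n t = (m + ½) λ.
The fourth-smallest nonzero thickness corresponds to m = 3: t = (m + ½) λ / (2 n) = 3.50 × 662 / (2 × 2.423) = 478 nm.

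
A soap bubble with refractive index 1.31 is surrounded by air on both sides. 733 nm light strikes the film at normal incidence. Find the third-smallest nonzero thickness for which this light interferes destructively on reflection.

839 nm

Ray reflecting at the top interface goes from n = 1.0 toward n = 1.31: a half-wave phase shift.
At the lower boundary (n = 1.31 to n = 1.0) the reflected ray undergoes no phase shift.
The two reflections differ by half a wavelength.
For weak reflection here: 2 n t = m λ.
The third-smallest nonzero thickness corresponds to m = 3: t = m λ / (2 n) = 3.00 × 733 / (2 × 1.31) = 839 nm.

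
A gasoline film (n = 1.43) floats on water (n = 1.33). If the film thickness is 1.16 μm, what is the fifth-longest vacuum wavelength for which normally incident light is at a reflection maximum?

737 nm

At the upper boundary (n = 1.0 to n = 1.43) the reflected ray undergoes a half-wave phase shift.
At the lower boundary (n = 1.43 to n = 1.33) the reflected ray undergoes no phase shift.
The two reflections differ by half a wavelength.
For maximum reflection here: 2 n t = (m + ½) λ.
λ = 2 n t / (m + ½). The fifth-longest wavelength is m = 4: λ = 2 × 1.43 × 1160 / 4.50 = 737 nm.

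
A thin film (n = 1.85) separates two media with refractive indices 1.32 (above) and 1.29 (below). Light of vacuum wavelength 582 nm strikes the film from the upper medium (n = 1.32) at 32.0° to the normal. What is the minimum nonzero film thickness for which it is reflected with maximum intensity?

85.0 nm

At the upper boundary (n = 1.32 to n = 1.85) the reflected ray undergoes a half-wave phase shift.
At the lower boundary (n = 1.85 to n = 1.29) the reflected ray undergoes no phase shift.
Exactly one π shift → a net half-wave offset.
So the condition for constructive reflection is 2 n t cos θ_r = (m + ½) λ.
Snell's law: 1.32 sin 32.0° = 1.85 sin θ_r → sin θ_r = 0.378, cos θ_r = 0.926.
Minimum at m = 0: t = λ / (4 n cos θ_r) = 582 / (4 × 1.85 × 0.926) = 85.0 nm.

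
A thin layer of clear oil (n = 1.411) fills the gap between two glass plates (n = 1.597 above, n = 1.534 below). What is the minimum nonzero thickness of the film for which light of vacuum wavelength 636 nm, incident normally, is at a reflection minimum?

225 nm

Ray reflecting at the top interface goes from n = 1.597 toward n = 1.411: no phase shift.
Ray reflecting at the bottom interface goes from n = 1.411 toward n = 1.534: a half-wave phase shift.
The two reflections differ by half a wavelength.
So the condition for destructive reflection is 2 n t = m λ.
Minimum nonzero at m = 1: t = λ / (2 n) = 636 / (2 × 1.411) = 225 nm.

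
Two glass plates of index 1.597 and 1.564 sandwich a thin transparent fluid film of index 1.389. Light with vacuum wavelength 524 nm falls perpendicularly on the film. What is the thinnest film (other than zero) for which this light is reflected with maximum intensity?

At the upper boundary (n = 1.597 to n = 1.389) the reflected ray undergoes no phase shift.
At the lower boundary (n = 1.389 to n = 1.564) the reflected ray undergoes a half-wave phase shift.
The two reflections differ by half a wavelength.
With one net inversion, constructive interference in reflection requires 2 n t = (m + ½) λ.
Minimum at m = 0: t = λ / (4 n) = 524 / (4 × 1.389) = 94.3 nm.

94.3 nm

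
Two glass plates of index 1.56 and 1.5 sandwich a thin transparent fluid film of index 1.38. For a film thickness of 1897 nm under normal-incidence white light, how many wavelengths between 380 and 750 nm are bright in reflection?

At the upper boundary (n = 1.56 to n = 1.38) the reflected ray undergoes no phase shift.
At the lower boundary (n = 1.38 to n = 1.5) the reflected ray undergoes a half-wave phase shift.
Exactly one π shift → a net half-wave offset.
So the condition for constructive reflection is 2 n t = (m + ½) λ.
λ = 2 n t / (m + ½) = 5236 / (m + ½) nm.
m=6: 805 nm (IR); m=7: 698 nm (visible); m=8: 616 nm (visible); m=9: 551 nm (visible); m=10: 499 nm (visible); m=11: 455 nm (visible); m=12: 419 nm (visible); m=13: 388 nm (visible); m=14: 361 nm (UV).

7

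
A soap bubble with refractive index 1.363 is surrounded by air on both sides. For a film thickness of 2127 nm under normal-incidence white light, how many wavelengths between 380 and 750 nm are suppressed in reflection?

Top surface (1.0 → 1.363): reflection off a higher-index medium gives a half-wave phase shift.
At the lower boundary (n = 1.363 to n = 1.0) the reflected ray undergoes no phase shift.
Exactly one π shift → a net half-wave offset.
For dark reflection here: 2 n t = m λ.
λ = 2 n t / m = 5798 / m nm.
m=7: 828 nm (IR); m=8: 725 nm (visible); m=9: 644 nm (visible); m=10: 580 nm (visible); m=11: 527 nm (visible); m=12: 483 nm (visible); m=13: 446 nm (visible); m=14: 414 nm (visible); m=15: 387 nm (visible); m=16: 362 nm (UV).

8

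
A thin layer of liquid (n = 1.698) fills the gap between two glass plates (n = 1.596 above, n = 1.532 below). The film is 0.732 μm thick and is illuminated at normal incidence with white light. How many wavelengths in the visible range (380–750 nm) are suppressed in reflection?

3

At the upper boundary (n = 1.596 to n = 1.698) the reflected ray undergoes a half-wave phase shift.
Bottom surface (1.698 → 1.532): reflection off a lower-index medium gives no phase shift.
The two reflections differ by half a wavelength.
So the condition for destructive reflection is 2 n t = m λ.
λ = 2 n t / m = 2486 / m nm.
m=3: 829 nm (IR); m=4: 621 nm (visible); m=5: 497 nm (visible); m=6: 414 nm (visible); m=7: 355 nm (UV).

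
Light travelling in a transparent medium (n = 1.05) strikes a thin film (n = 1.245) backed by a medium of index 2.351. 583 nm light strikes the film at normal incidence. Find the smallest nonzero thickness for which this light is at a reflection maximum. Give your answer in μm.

Ray reflecting at the top interface goes from n = 1.05 toward n = 1.245: a half-wave phase shift.
Bottom surface (1.245 → 2.351): reflection off a higher-index medium gives a half-wave phase shift.
Net: no relative phase inversion (both shifts match).
With no net inversion, constructive interference in reflection requires 2 n t = m λ.
The smallest nonzero thickness corresponds to m = 1: t = m λ / (2 n) = 1.00 × 583 / (2 × 1.245) = 234 nm.

0.234 μm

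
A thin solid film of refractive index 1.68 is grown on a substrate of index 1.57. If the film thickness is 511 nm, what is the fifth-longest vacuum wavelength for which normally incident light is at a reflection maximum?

382 nm

At the upper boundary (n = 1.0 to n = 1.68) the reflected ray undergoes a half-wave phase shift.
Bottom surface (1.68 → 1.57): reflection off a lower-index medium gives no phase shift.
The two reflections differ by half a wavelength.
For bright reflection here: 2 n t = (m + ½) λ.
λ = 2 n t / (m + ½). The fifth-longest wavelength is m = 4: λ = 2 × 1.68 × 511 / 4.50 = 382 nm.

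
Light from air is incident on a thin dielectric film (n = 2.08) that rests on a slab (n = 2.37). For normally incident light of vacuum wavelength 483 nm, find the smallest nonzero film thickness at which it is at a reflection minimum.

Ray reflecting at the top interface goes from n = 1.0 toward n = 2.08: a half-wave phase shift.
Ray reflecting at the bottom interface goes from n = 2.08 toward n = 2.37: a half-wave phase shift.
The two reflections carry the same phase change, so no net offset.
So the condition for destructive reflection is 2 n t = (m + ½) λ.
Minimum at m = 0: t = λ / (4 n) = 483 / (4 × 2.08) = 58.1 nm.

58.1 nm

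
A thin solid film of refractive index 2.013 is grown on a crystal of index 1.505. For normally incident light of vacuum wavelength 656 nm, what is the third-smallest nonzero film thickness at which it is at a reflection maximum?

407 nm

Ray reflecting at the top interface goes from n = 1.0 toward n = 2.013: a half-wave phase shift.
Ray reflecting at the bottom interface goes from n = 2.013 toward n = 1.505: no phase shift.
Exactly one π shift → a net half-wave offset.
With one net inversion, constructive interference in reflection requires 2 n t = (m + ½) λ.
The third-smallest nonzero thickness corresponds to m = 2: t = (m + ½) λ / (2 n) = 2.50 × 656 / (2 × 2.013) = 407 nm.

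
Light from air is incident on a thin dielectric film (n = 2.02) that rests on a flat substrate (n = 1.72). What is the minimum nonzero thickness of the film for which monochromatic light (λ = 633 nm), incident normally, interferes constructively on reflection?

78.3 nm

At the upper boundary (n = 1.0 to n = 2.02) the reflected ray undergoes a half-wave phase shift.
At the lower boundary (n = 2.02 to n = 1.72) the reflected ray undergoes no phase shift.
Exactly one π shift → a net half-wave offset.
For strong reflection here: 2 n t = (m + ½) λ.
Minimum at m = 0: t = λ / (4 n) = 633 / (4 × 2.02) = 78.3 nm.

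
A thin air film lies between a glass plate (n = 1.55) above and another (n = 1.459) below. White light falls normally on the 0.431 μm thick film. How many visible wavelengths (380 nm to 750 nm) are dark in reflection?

1

At the upper boundary (n = 1.55 to n = 1.0) the reflected ray undergoes no phase shift.
Bottom surface (1.0 → 1.459): reflection off a higher-index medium gives a half-wave phase shift.
The two reflections differ by half a wavelength.
For dark reflection here: 2 n t = m λ.
λ = 2 n t / m = 862 / m nm.
m=1: 862 nm (IR); m=2: 431 nm (visible); m=3: 287 nm (UV).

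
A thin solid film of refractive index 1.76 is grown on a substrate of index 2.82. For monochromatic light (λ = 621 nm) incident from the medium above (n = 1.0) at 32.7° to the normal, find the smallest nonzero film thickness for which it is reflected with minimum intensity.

At the upper boundary (n = 1.0 to n = 1.76) the reflected ray undergoes a half-wave phase shift.
At the lower boundary (n = 1.76 to n = 2.82) the reflected ray undergoes a half-wave phase shift.
Net: no relative phase inversion (both shifts match).
So the condition for destructive reflection is 2 n t cos θ_r = (m + ½) λ.
Snell's law: 1.0 sin 32.7° = 1.76 sin θ_r → sin θ_r = 0.307, cos θ_r = 0.952.
Minimum at m = 0: t = λ / (4 n cos θ_r) = 621 / (4 × 1.76 × 0.952) = 92.7 nm.

92.7 nm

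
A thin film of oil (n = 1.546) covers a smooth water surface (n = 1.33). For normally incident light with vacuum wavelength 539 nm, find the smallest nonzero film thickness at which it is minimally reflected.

Ray reflecting at the top interface goes from n = 1.0 toward n = 1.546: a half-wave phase shift.
Ray reflecting at the bottom interface goes from n = 1.546 toward n = 1.33: no phase shift.
Net: one phase inversion between the two reflected rays.
So the condition for destructive reflection is 2 n t = m λ.
Minimum nonzero at m = 1: t = λ / (2 n) = 539 / (2 × 1.546) = 174 nm.

174 nm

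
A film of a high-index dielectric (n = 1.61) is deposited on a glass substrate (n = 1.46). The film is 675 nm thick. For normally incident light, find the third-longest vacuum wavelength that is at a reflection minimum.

725 nm

At the upper boundary (n = 1.0 to n = 1.61) the reflected ray undergoes a half-wave phase shift.
Bottom surface (1.61 → 1.46): reflection off a lower-index medium gives no phase shift.
The two reflections differ by half a wavelength.
With one net inversion, destructive interference in reflection requires 2 n t = m λ.
λ = 2 n t / m. The third-longest wavelength is m = 3: λ = 2 × 1.61 × 675 / 3.00 = 725 nm.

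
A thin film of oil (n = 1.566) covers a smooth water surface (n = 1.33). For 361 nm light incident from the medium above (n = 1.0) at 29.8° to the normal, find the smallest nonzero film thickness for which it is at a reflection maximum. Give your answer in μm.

Ray reflecting at the top interface goes from n = 1.0 toward n = 1.566: a half-wave phase shift.
Bottom surface (1.566 → 1.33): reflection off a lower-index medium gives no phase shift.
Net: one phase inversion between the two reflected rays.
With one net inversion, constructive interference in reflection requires 2 n t cos θ_r = (m + ½) λ.
Snell's law: 1.0 sin 29.8° = 1.566 sin θ_r → sin θ_r = 0.317, cos θ_r = 0.948.
Minimum at m = 0: t = λ / (4 n cos θ_r) = 361 / (4 × 1.566 × 0.948) = 60.8 nm.

0.0608 μm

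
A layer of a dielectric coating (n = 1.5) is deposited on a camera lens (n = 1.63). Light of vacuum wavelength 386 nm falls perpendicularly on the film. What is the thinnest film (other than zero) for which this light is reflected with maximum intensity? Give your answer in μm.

At the upper boundary (n = 1.0 to n = 1.5) the reflected ray undergoes a half-wave phase shift.
Bottom surface (1.5 → 1.63): reflection off a higher-index medium gives a half-wave phase shift.
Zero or two π shifts → no net half-wave offset.
With no net inversion, constructive interference in reflection requires 2 n t = m λ.
Minimum nonzero at m = 1: t = λ / (2 n) = 386 / (2 × 1.5) = 129 nm.

0.129 μm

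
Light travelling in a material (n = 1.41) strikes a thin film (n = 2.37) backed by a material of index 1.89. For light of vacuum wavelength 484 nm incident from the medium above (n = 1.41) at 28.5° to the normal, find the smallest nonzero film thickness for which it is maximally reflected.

53.2 nm

Top surface (1.41 → 2.37): reflection off a higher-index medium gives a half-wave phase shift.
Bottom surface (2.37 → 1.89): reflection off a lower-index medium gives no phase shift.
Exactly one π shift → a net half-wave offset.
For strong reflection here: 2 n t cos θ_r = (m + ½) λ.
Snell's law: 1.41 sin 28.5° = 2.37 sin θ_r → sin θ_r = 0.284, cos θ_r = 0.959.
Minimum at m = 0: t = λ / (4 n cos θ_r) = 484 / (4 × 2.37 × 0.959) = 53.2 nm.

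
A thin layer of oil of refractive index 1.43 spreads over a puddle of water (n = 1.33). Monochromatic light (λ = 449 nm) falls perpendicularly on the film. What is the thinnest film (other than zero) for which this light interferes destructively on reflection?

Ray reflecting at the top interface goes from n = 1.0 toward n = 1.43: a half-wave phase shift.
At the lower boundary (n = 1.43 to n = 1.33) the reflected ray undergoes no phase shift.
The two reflections differ by half a wavelength.
With one net inversion, destructive interference in reflection requires 2 n t = m λ.
Minimum nonzero at m = 1: t = λ / (2 n) = 449 / (2 × 1.43) = 157 nm.

157 nm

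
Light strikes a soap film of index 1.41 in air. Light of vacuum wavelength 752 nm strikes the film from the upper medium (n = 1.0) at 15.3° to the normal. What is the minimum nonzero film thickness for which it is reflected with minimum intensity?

271 nm

Top surface (1.0 → 1.41): reflection off a higher-index medium gives a half-wave phase shift.
At the lower boundary (n = 1.41 to n = 1.0) the reflected ray undergoes no phase shift.
Net: one phase inversion between the two reflected rays.
So the condition for destructive reflection is 2 n t cos θ_r = m λ.
Snell's law: 1.0 sin 15.3° = 1.41 sin θ_r → sin θ_r = 0.187, cos θ_r = 0.982.
Minimum nonzero at m = 1: t = λ / (2 n cos θ_r) = 752 / (2 × 1.41 × 0.982) = 271 nm.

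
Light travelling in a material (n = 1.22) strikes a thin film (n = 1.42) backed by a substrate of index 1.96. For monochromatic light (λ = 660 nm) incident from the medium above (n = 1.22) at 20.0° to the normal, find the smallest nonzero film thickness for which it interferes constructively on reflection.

Ray reflecting at the top interface goes from n = 1.22 toward n = 1.42: a half-wave phase shift.
Ray reflecting at the bottom interface goes from n = 1.42 toward n = 1.96: a half-wave phase shift.
The two reflections carry the same phase change, so no net offset.
For bright reflection here: 2 n t cos θ_r = m λ.
Snell's law: 1.22 sin 20.0° = 1.42 sin θ_r → sin θ_r = 0.294, cos θ_r = 0.956.
Minimum nonzero at m = 1: t = λ / (2 n cos θ_r) = 660 / (2 × 1.42 × 0.956) = 243 nm.

243 nm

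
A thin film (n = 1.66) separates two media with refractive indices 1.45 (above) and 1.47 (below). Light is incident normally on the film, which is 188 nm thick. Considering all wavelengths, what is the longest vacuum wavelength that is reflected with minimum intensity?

624 nm

Ray reflecting at the top interface goes from n = 1.45 toward n = 1.66: a half-wave phase shift.
Bottom surface (1.66 → 1.47): reflection off a lower-index medium gives no phase shift.
Exactly one π shift → a net half-wave offset.
So the condition for destructive reflection is 2 n t = m λ.
λ = 2 n t / m. The longest wavelength is m = 1: λ = 2 × 1.66 × 188 / 1.00 = 624 nm.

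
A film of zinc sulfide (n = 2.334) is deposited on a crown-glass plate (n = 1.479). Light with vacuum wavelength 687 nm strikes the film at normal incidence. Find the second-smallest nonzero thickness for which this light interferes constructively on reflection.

221 nm

Top surface (1.0 → 2.334): reflection off a higher-index medium gives a half-wave phase shift.
Bottom surface (2.334 → 1.479): reflection off a lower-index medium gives no phase shift.
The two reflections differ by half a wavelength.
So the condition for constructive reflection is 2 n t = (m + ½) λ.
The second-smallest nonzero thickness corresponds to m = 1: t = (m + ½) λ / (2 n) = 1.50 × 687 / (2 × 2.334) = 221 nm.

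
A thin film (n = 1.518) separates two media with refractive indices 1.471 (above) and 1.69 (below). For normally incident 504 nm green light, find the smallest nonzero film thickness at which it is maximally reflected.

Top surface (1.471 → 1.518): reflection off a higher-index medium gives a half-wave phase shift.
Ray reflecting at the bottom interface goes from n = 1.518 toward n = 1.69: a half-wave phase shift.
Net: no relative phase inversion (both shifts match).
So the condition for constructive reflection is 2 n t = m λ.
Minimum nonzero at m = 1: t = λ / (2 n) = 504 / (2 × 1.518) = 166 nm.

166 nm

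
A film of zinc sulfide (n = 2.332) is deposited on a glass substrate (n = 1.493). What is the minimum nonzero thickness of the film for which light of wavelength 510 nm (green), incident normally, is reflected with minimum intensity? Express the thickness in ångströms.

Top surface (1.0 → 2.332): reflection off a higher-index medium gives a half-wave phase shift.
At the lower boundary (n = 2.332 to n = 1.493) the reflected ray undergoes no phase shift.
Exactly one π shift → a net half-wave offset.
So the condition for destructive reflection is 2 n t = m λ.
Minimum nonzero at m = 1: t = λ / (2 n) = 510 / (2 × 2.332) = 109 nm.

1093 Å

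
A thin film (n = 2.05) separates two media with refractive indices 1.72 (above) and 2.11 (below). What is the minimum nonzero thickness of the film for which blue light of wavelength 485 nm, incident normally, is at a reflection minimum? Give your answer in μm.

0.0591 μm

Top surface (1.72 → 2.05): reflection off a higher-index medium gives a half-wave phase shift.
At the lower boundary (n = 2.05 to n = 2.11) the reflected ray undergoes a half-wave phase shift.
Zero or two π shifts → no net half-wave offset.
With no net inversion, destructive interference in reflection requires 2 n t = (m + ½) λ.
Minimum at m = 0: t = λ / (4 n) = 485 / (4 × 2.05) = 59.1 nm.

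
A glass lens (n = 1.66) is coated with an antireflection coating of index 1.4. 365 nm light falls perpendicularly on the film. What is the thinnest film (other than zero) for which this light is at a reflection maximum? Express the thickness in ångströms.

Top surface (1.0 → 1.4): reflection off a higher-index medium gives a half-wave phase shift.
At the lower boundary (n = 1.4 to n = 1.66) the reflected ray undergoes a half-wave phase shift.
The two reflections carry the same phase change, so no net offset.
For bright reflection here: 2 n t = m λ.
Minimum nonzero at m = 1: t = λ / (2 n) = 365 / (2 × 1.4) = 130 nm.

1304 Å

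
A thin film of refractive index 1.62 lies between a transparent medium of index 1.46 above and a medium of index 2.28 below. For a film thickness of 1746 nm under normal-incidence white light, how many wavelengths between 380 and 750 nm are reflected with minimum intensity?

Top surface (1.46 → 1.62): reflection off a higher-index medium gives a half-wave phase shift.
Ray reflecting at the bottom interface goes from n = 1.62 toward n = 2.28: a half-wave phase shift.
The two reflections carry the same phase change, so no net offset.
For minimum reflection here: 2 n t = (m + ½) λ.
λ = 2 n t / (m + ½) = 5657 / (m + ½) nm.
m=7: 754 nm (IR); m=8: 666 nm (visible); m=9: 595 nm (visible); m=10: 539 nm (visible); m=11: 492 nm (visible); m=12: 453 nm (visible); m=13: 419 nm (visible); m=14: 390 nm (visible); m=15: 365 nm (UV).

7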